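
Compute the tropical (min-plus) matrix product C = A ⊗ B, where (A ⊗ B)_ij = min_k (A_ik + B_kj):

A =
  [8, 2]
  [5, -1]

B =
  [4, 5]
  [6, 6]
A ⊗ B =
  [8, 8]
  [5, 5]

Apply the min-plus product entry-by-entry:
  C[0][0] = min over k of (A[0][0] + B[0][0] = 8 + 4 = 12, A[0][1] + B[1][0] = 2 + 6 = 8) = 8 (attained at k = 1)
  C[0][1] = min over k of (A[0][0] + B[0][1] = 8 + 5 = 13, A[0][1] + B[1][1] = 2 + 6 = 8) = 8 (attained at k = 1)
  C[1][0] = min over k of (A[1][0] + B[0][0] = 5 + 4 = 9, A[1][1] + B[1][0] = -1 + 6 = 5) = 5 (attained at k = 1)
  C[1][1] = min over k of (A[1][0] + B[0][1] = 5 + 5 = 10, A[1][1] + B[1][1] = -1 + 6 = 5) = 5 (attained at k = 1)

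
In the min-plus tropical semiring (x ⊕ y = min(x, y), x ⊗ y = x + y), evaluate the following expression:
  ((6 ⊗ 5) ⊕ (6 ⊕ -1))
((6 ⊗ 5) ⊕ (6 ⊕ -1)) = -1

Expand innermost to outermost. Recall ⊕ takes the minimum of its arguments and ⊗ takes their sum. Working out the expression ((6 ⊗ 5) ⊕ (6 ⊕ -1)) gives -1.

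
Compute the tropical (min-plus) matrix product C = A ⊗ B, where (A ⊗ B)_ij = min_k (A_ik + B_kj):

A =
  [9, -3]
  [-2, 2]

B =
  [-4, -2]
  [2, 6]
A ⊗ B =
  [-1, 3]
  [-6, -4]

Apply the min-plus product entry-by-entry:
  C[0][0] = min over k of (A[0][0] + B[0][0] = 9 + -4 = 5, A[0][1] + B[1][0] = -3 + 2 = -1) = -1 (attained at k = 1)
  C[0][1] = min over k of (A[0][0] + B[0][1] = 9 + -2 = 7, A[0][1] + B[1][1] = -3 + 6 = 3) = 3 (attained at k = 1)
  C[1][0] = min over k of (A[1][0] + B[0][0] = -2 + -4 = -6, A[1][1] + B[1][0] = 2 + 2 = 4) = -6 (attained at k = 0)
  C[1][1] = min over k of (A[1][0] + B[0][1] = -2 + -2 = -4, A[1][1] + B[1][1] = 2 + 6 = 8) = -4 (attained at k = 0)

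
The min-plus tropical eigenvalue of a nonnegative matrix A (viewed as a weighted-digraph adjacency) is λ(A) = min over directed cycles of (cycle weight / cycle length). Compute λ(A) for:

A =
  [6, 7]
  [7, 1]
λ(A) = 1

Enumerate directed cycles and compute their means (weight / length). Sample:
  cycle 0 → 0: weight = 6, length = 1, mean = 6/1 ≈ 6.000
  cycle 1 → 1: weight = 1, length = 1, mean = 1/1 ≈ 1.000
  cycle 0 → 1 → 0: weight = 14, length = 2, mean = 14/2 ≈ 7.000
  cycle 1 → 0 → 1: weight = 14, length = 2, mean = 14/2 ≈ 7.000
Minimum mean = 1.000, attained e.g. along the cycle 1 → 1 with weight 1 and length 1. So λ(A) = 1/1 = 1.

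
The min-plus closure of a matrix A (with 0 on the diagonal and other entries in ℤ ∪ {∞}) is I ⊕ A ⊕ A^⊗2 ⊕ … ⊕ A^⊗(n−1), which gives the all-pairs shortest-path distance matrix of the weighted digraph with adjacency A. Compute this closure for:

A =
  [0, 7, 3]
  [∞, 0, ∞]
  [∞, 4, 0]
Closure =
  [0, 7, 3]
  [∞, 0, ∞]
  [∞, 4, 0]

This is the Floyd-Warshall all-pairs shortest-path computation. For each intermediate vertex k = 0, 1, …, 2, update dist[i][j] ← min(dist[i][j], dist[i][k] + dist[k][j]). The final matrix gives, for each (i, j), the minimum total weight of any directed path from i to j (possibly empty when i = j).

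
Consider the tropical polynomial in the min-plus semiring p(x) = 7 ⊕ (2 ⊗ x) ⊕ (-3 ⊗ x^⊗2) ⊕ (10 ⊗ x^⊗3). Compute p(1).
p(1) = -1

A tropical monomial a ⊗ x^⊗i evaluates to a + i · x. Evaluating each term at x = 1:
  Term 0 contributes 7 + 0 · 1 = 7
  Term 1 contributes 2 + 1 · 1 = 3
  Term 2 contributes -3 + 2 · 1 = -1
  Term 3 contributes 10 + 3 · 1 = 13
p(1) = ⊕ of these = min[7, 3, -1, 13] = -1.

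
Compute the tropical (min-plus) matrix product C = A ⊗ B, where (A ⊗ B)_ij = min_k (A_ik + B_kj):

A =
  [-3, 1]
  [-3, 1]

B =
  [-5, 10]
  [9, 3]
A ⊗ B =
  [-8, 4]
  [-8, 4]

Apply the min-plus product entry-by-entry:
  C[0][0] = min over k of (A[0][0] + B[0][0] = -3 + -5 = -8, A[0][1] + B[1][0] = 1 + 9 = 10) = -8 (attained at k = 0)
  C[0][1] = min over k of (A[0][0] + B[0][1] = -3 + 10 = 7, A[0][1] + B[1][1] = 1 + 3 = 4) = 4 (attained at k = 1)
  C[1][0] = min over k of (A[1][0] + B[0][0] = -3 + -5 = -8, A[1][1] + B[1][0] = 1 + 9 = 10) = -8 (attained at k = 0)
  C[1][1] = min over k of (A[1][0] + B[0][1] = -3 + 10 = 7, A[1][1] + B[1][1] = 1 + 3 = 4) = 4 (attained at k = 1)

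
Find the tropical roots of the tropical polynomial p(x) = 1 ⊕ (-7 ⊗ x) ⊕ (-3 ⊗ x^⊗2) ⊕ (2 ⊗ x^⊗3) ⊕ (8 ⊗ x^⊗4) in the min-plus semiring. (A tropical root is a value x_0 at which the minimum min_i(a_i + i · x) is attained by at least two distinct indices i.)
Roots: {-6, -5, -4, 8}

Each tropical root is a break point of the lower envelope of the lines y = a_i + i · x (there are 5 lines, with slopes 0, 1, ..., 4). Only the lines that attain the minimum somewhere contribute to roots; other lines are dominated. Here the surviving (envelope) indices are i = 4, i = 3, i = 2, i = 1, i = 0.
Intersections between consecutive envelope lines give the roots: for adjacent envelope indices i < j the intersection is x = (a_i − a_j) / (j − i). Reading off the sorted break points: {-6, -5, -4, 8}.
Verification: at each break x_0, at least two indices attain the minimum of min_i(a_i + i · x_0).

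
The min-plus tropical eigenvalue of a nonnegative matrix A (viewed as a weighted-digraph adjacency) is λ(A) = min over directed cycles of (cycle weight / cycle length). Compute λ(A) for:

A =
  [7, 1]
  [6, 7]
λ(A) = 7/2

Enumerate directed cycles and compute their means (weight / length). Sample:
  cycle 0 → 0: weight = 7, length = 1, mean = 7/1 ≈ 7.000
  cycle 1 → 1: weight = 7, length = 1, mean = 7/1 ≈ 7.000
  cycle 0 → 1 → 0: weight = 7, length = 2, mean = 7/2 ≈ 3.500
  cycle 1 → 0 → 1: weight = 7, length = 2, mean = 7/2 ≈ 3.500
Minimum mean = 3.500, attained e.g. along the cycle 0 → 1 → 0 with weight 7 and length 2. So λ(A) = 7/2 = 7/2.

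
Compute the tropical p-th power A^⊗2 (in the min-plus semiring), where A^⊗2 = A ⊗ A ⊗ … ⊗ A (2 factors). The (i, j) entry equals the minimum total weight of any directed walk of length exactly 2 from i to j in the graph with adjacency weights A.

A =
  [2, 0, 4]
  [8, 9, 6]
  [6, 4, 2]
A^⊗2 =
  [4, 2, 6]
  [10, 8, 8]
  [8, 6, 4]

Each entry (A^⊗2)_ij equals the minimum over all length-2 walks i = v_0 → v_1 → … → v_2 = j of Σ_t A[v_t][v_{t+1}]. For example, for (i, j) = (0, 2) we minimise over 3 possible intermediate vertex sequences; the minimum is 6, attained along the walk 0 → 0 → 2.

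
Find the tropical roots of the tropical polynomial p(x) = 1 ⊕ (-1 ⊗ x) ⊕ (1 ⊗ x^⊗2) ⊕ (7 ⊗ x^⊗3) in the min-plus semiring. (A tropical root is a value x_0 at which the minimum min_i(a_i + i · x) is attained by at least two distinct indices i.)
Roots: {-6, -2, 2}

Each tropical root is a break point of the lower envelope of the lines y = a_i + i · x (there are 4 lines, with slopes 0, 1, ..., 3). Only the lines that attain the minimum somewhere contribute to roots; other lines are dominated. Here the surviving (envelope) indices are i = 3, i = 2, i = 1, i = 0.
Intersections between consecutive envelope lines give the roots: for adjacent envelope indices i < j the intersection is x = (a_i − a_j) / (j − i). Reading off the sorted break points: {-6, -2, 2}.
Verification: at each break x_0, at least two indices attain the minimum of min_i(a_i + i · x_0).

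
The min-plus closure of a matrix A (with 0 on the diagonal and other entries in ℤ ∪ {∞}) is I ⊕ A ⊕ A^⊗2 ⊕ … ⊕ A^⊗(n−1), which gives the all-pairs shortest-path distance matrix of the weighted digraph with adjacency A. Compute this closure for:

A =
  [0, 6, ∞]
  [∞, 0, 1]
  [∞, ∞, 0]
Closure =
  [0, 6, 7]
  [∞, 0, 1]
  [∞, ∞, 0]

This is the Floyd-Warshall all-pairs shortest-path computation. For each intermediate vertex k = 0, 1, …, 2, update dist[i][j] ← min(dist[i][j], dist[i][k] + dist[k][j]). The final matrix gives, for each (i, j), the minimum total weight of any directed path from i to j (possibly empty when i = j).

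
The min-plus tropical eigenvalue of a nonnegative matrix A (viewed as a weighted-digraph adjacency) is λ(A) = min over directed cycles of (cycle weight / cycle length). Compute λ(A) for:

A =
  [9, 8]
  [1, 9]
λ(A) = 9/2

Enumerate directed cycles and compute their means (weight / length). Sample:
  cycle 0 → 0: weight = 9, length = 1, mean = 9/1 ≈ 9.000
  cycle 1 → 1: weight = 9, length = 1, mean = 9/1 ≈ 9.000
  cycle 0 → 1 → 0: weight = 9, length = 2, mean = 9/2 ≈ 4.500
  cycle 1 → 0 → 1: weight = 9, length = 2, mean = 9/2 ≈ 4.500
Minimum mean = 4.500, attained e.g. along the cycle 0 → 1 → 0 with weight 9 and length 2. So λ(A) = 9/2 = 9/2.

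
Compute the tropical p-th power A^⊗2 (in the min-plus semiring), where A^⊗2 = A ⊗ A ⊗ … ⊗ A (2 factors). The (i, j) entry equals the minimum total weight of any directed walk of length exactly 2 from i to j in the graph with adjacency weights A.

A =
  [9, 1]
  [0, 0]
A^⊗2 =
  [1, 1]
  [0, 0]

Each entry (A^⊗2)_ij equals the minimum over all length-2 walks i = v_0 → v_1 → … → v_2 = j of Σ_t A[v_t][v_{t+1}]. For example, for (i, j) = (0, 1) we minimise over 2 possible intermediate vertex sequences; the minimum is 1, attained along the walk 0 → 1 → 1.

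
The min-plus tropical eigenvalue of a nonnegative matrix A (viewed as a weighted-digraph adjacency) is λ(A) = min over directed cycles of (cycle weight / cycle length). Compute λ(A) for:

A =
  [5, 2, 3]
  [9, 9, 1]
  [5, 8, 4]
λ(A) = 8/3

Enumerate directed cycles and compute their means (weight / length). Sample:
  cycle 0 → 0: weight = 5, length = 1, mean = 5/1 ≈ 5.000
  cycle 1 → 1: weight = 9, length = 1, mean = 9/1 ≈ 9.000
  cycle 2 → 2: weight = 4, length = 1, mean = 4/1 ≈ 4.000
  cycle 0 → 1 → 0: weight = 11, length = 2, mean = 11/2 ≈ 5.500
  cycle 0 → 2 → 0: weight = 8, length = 2, mean = 8/2 ≈ 4.000
  cycle 1 → 0 → 1: weight = 11, length = 2, mean = 11/2 ≈ 5.500
Minimum mean = 2.667, attained e.g. along the cycle 0 → 1 → 2 → 0 with weight 8 and length 3. So λ(A) = 8/3 = 8/3.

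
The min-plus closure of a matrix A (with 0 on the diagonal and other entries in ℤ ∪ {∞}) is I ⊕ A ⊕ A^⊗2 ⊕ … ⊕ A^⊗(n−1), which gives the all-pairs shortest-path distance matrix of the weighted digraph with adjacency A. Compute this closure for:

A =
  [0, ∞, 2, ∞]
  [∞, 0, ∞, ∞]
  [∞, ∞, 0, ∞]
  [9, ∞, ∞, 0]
Closure =
  [0, ∞, 2, ∞]
  [∞, 0, ∞, ∞]
  [∞, ∞, 0, ∞]
  [9, ∞, 11, 0]

This is the Floyd-Warshall all-pairs shortest-path computation. For each intermediate vertex k = 0, 1, …, 3, update dist[i][j] ← min(dist[i][j], dist[i][k] + dist[k][j]). The final matrix gives, for each (i, j), the minimum total weight of any directed path from i to j (possibly empty when i = j).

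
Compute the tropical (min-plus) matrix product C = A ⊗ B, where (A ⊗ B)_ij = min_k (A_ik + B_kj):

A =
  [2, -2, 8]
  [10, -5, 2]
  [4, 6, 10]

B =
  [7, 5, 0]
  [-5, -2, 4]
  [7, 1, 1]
A ⊗ B =
  [-7, -4, 2]
  [-10, -7, -1]
  [1, 4, 4]

Apply the min-plus product entry-by-entry:
  C[0][0] = min over k of (A[0][0] + B[0][0] = 2 + 7 = 9, A[0][1] + B[1][0] = -2 + -5 = -7, A[0][2] + B[2][0] = 8 + 7 = 15) = -7 (attained at k = 1)
  C[0][1] = min over k of (A[0][0] + B[0][1] = 2 + 5 = 7, A[0][1] + B[1][1] = -2 + -2 = -4, A[0][2] + B[2][1] = 8 + 1 = 9) = -4 (attained at k = 1)
  C[0][2] = min over k of (A[0][0] + B[0][2] = 2 + 0 = 2, A[0][1] + B[1][2] = -2 + 4 = 2, A[0][2] + B[2][2] = 8 + 1 = 9) = 2 (attained at k = 0)
  C[1][0] = min over k of (A[1][0] + B[0][0] = 10 + 7 = 17, A[1][1] + B[1][0] = -5 + -5 = -10, A[1][2] + B[2][0] = 2 + 7 = 9) = -10 (attained at k = 1)
  C[1][1] = min over k of (A[1][0] + B[0][1] = 10 + 5 = 15, A[1][1] + B[1][1] = -5 + -2 = -7, A[1][2] + B[2][1] = 2 + 1 = 3) = -7 (attained at k = 1)
  C[1][2] = min over k of (A[1][0] + B[0][2] = 10 + 0 = 10, A[1][1] + B[1][2] = -5 + 4 = -1, A[1][2] + B[2][2] = 2 + 1 = 3) = -1 (attained at k = 1)
  C[2][0] = min over k of (A[2][0] + B[0][0] = 4 + 7 = 11, A[2][1] + B[1][0] = 6 + -5 = 1, A[2][2] + B[2][0] = 10 + 7 = 17) = 1 (attained at k = 1)
  C[2][1] = min over k of (A[2][0] + B[0][1] = 4 + 5 = 9, A[2][1] + B[1][1] = 6 + -2 = 4, A[2][2] + B[2][1] = 10 + 1 = 11) = 4 (attained at k = 1)
  C[2][2] = min over k of (A[2][0] + B[0][2] = 4 + 0 = 4, A[2][1] + B[1][2] = 6 + 4 = 10, A[2][2] + B[2][2] = 10 + 1 = 11) = 4 (attained at k = 0)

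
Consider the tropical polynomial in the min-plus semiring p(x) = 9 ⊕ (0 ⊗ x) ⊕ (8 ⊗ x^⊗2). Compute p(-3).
p(-3) = -3

A tropical monomial a ⊗ x^⊗i evaluates to a + i · x. Evaluating each term at x = -3:
  Term 0 contributes 9 + 0 · -3 = 9
  Term 1 contributes 0 + 1 · -3 = -3
  Term 2 contributes 8 + 2 · -3 = 2
p(-3) = ⊕ of these = min[9, -3, 2] = -3.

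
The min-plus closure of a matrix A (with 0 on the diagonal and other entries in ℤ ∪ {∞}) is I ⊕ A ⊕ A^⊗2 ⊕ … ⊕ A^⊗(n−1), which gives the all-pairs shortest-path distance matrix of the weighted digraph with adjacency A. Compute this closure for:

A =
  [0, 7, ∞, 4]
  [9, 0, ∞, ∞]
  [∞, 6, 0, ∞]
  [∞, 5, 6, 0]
Closure =
  [0, 7, 10, 4]
  [9, 0, 19, 13]
  [15, 6, 0, 19]
  [14, 5, 6, 0]

This is the Floyd-Warshall all-pairs shortest-path computation. For each intermediate vertex k = 0, 1, …, 3, update dist[i][j] ← min(dist[i][j], dist[i][k] + dist[k][j]). The final matrix gives, for each (i, j), the minimum total weight of any directed path from i to j (possibly empty when i = j).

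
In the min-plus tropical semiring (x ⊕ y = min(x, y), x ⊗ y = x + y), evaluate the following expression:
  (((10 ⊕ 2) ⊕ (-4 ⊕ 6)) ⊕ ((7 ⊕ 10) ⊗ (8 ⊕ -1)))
(((10 ⊕ 2) ⊕ (-4 ⊕ 6)) ⊕ ((7 ⊕ 10) ⊗ (8 ⊕ -1))) = -4

Expand innermost to outermost. Recall ⊕ takes the minimum of its arguments and ⊗ takes their sum. Working out the expression (((10 ⊕ 2) ⊕ (-4 ⊕ 6)) ⊕ ((7 ⊕ 10) ⊗ (8 ⊕ -1))) gives -4.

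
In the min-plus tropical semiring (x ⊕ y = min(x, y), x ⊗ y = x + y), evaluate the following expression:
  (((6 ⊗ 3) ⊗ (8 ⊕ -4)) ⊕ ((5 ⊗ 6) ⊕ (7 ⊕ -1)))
(((6 ⊗ 3) ⊗ (8 ⊕ -4)) ⊕ ((5 ⊗ 6) ⊕ (7 ⊕ -1))) = -1

Expand innermost to outermost. Recall ⊕ takes the minimum of its arguments and ⊗ takes their sum. Working out the expression (((6 ⊗ 3) ⊗ (8 ⊕ -4)) ⊕ ((5 ⊗ 6) ⊕ (7 ⊕ -1))) gives -1.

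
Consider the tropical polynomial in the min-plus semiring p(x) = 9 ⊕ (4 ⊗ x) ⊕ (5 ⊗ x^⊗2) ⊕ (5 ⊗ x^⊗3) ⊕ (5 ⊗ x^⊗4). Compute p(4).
p(4) = 8

A tropical monomial a ⊗ x^⊗i evaluates to a + i · x. Evaluating each term at x = 4:
  Term 0 contributes 9 + 0 · 4 = 9
  Term 1 contributes 4 + 1 · 4 = 8
  Term 2 contributes 5 + 2 · 4 = 13
  Term 3 contributes 5 + 3 · 4 = 17
  Term 4 contributes 5 + 4 · 4 = 21
p(4) = ⊕ of these = min[9, 8, 13, 17, 21] = 8.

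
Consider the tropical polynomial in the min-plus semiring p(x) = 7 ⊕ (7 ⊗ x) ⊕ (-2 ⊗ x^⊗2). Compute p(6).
p(6) = 7

A tropical monomial a ⊗ x^⊗i evaluates to a + i · x. Evaluating each term at x = 6:
  Term 0 contributes 7 + 0 · 6 = 7
  Term 1 contributes 7 + 1 · 6 = 13
  Term 2 contributes -2 + 2 · 6 = 10
p(6) = ⊕ of these = min[7, 13, 10] = 7.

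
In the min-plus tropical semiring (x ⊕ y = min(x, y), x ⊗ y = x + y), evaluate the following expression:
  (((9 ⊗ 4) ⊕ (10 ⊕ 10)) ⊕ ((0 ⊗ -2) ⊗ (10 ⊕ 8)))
(((9 ⊗ 4) ⊕ (10 ⊕ 10)) ⊕ ((0 ⊗ -2) ⊗ (10 ⊕ 8))) = 6

Expand innermost to outermost. Recall ⊕ takes the minimum of its arguments and ⊗ takes their sum. Working out the expression (((9 ⊗ 4) ⊕ (10 ⊕ 10)) ⊕ ((0 ⊗ -2) ⊗ (10 ⊕ 8))) gives 6.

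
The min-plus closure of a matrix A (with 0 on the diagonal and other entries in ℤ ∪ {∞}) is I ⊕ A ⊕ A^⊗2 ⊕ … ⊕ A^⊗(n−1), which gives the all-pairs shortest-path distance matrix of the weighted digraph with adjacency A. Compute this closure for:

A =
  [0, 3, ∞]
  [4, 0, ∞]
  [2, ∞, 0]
Closure =
  [0, 3, ∞]
  [4, 0, ∞]
  [2, 5, 0]

This is the Floyd-Warshall all-pairs shortest-path computation. For each intermediate vertex k = 0, 1, …, 2, update dist[i][j] ← min(dist[i][j], dist[i][k] + dist[k][j]). The final matrix gives, for each (i, j), the minimum total weight of any directed path from i to j (possibly empty when i = j).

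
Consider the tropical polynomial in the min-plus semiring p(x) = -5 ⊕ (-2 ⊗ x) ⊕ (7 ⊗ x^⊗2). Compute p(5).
p(5) = -5

A tropical monomial a ⊗ x^⊗i evaluates to a + i · x. Evaluating each term at x = 5:
  Term 0 contributes -5 + 0 · 5 = -5
  Term 1 contributes -2 + 1 · 5 = 3
  Term 2 contributes 7 + 2 · 5 = 17
p(5) = ⊕ of these = min[-5, 3, 17] = -5.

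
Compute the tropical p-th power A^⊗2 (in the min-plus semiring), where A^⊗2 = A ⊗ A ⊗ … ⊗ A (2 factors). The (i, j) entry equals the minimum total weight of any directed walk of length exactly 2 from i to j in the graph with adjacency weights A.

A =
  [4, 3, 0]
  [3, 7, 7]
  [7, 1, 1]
A^⊗2 =
  [6, 1, 1]
  [7, 6, 3]
  [4, 2, 2]

Each entry (A^⊗2)_ij equals the minimum over all length-2 walks i = v_0 → v_1 → … → v_2 = j of Σ_t A[v_t][v_{t+1}]. For example, for (i, j) = (0, 2) we minimise over 3 possible intermediate vertex sequences; the minimum is 1, attained along the walk 0 → 2 → 2.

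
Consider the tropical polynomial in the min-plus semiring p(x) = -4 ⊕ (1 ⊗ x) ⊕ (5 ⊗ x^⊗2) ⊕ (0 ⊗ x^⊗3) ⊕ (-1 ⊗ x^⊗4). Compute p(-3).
p(-3) = -13

A tropical monomial a ⊗ x^⊗i evaluates to a + i · x. Evaluating each term at x = -3:
  Term 0 contributes -4 + 0 · -3 = -4
  Term 1 contributes 1 + 1 · -3 = -2
  Term 2 contributes 5 + 2 · -3 = -1
  Term 3 contributes 0 + 3 · -3 = -9
  Term 4 contributes -1 + 4 · -3 = -13
p(-3) = ⊕ of these = min[-4, -2, -1, -9, -13] = -13.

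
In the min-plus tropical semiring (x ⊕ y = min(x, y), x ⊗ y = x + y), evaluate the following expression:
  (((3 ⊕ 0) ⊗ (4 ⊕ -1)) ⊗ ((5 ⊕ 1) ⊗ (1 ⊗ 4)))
(((3 ⊕ 0) ⊗ (4 ⊕ -1)) ⊗ ((5 ⊕ 1) ⊗ (1 ⊗ 4))) = 5

Expand innermost to outermost. Recall ⊕ takes the minimum of its arguments and ⊗ takes their sum. Working out the expression (((3 ⊕ 0) ⊗ (4 ⊕ -1)) ⊗ ((5 ⊕ 1) ⊗ (1 ⊗ 4))) gives 5.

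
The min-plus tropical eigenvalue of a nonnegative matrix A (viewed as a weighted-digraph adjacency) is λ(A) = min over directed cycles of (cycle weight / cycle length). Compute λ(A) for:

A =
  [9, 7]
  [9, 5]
λ(A) = 5

Enumerate directed cycles and compute their means (weight / length). Sample:
  cycle 0 → 0: weight = 9, length = 1, mean = 9/1 ≈ 9.000
  cycle 1 → 1: weight = 5, length = 1, mean = 5/1 ≈ 5.000
  cycle 0 → 1 → 0: weight = 16, length = 2, mean = 16/2 ≈ 8.000
  cycle 1 → 0 → 1: weight = 16, length = 2, mean = 16/2 ≈ 8.000
Minimum mean = 5.000, attained e.g. along the cycle 1 → 1 with weight 5 and length 1. So λ(A) = 5/1 = 5.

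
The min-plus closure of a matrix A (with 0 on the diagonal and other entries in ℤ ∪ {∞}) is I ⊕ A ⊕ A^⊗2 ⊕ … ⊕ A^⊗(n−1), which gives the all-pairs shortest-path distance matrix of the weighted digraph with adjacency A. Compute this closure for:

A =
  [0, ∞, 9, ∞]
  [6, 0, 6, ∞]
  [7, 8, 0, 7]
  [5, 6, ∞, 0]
Closure =
  [0, 17, 9, 16]
  [6, 0, 6, 13]
  [7, 8, 0, 7]
  [5, 6, 12, 0]

This is the Floyd-Warshall all-pairs shortest-path computation. For each intermediate vertex k = 0, 1, …, 3, update dist[i][j] ← min(dist[i][j], dist[i][k] + dist[k][j]). The final matrix gives, for each (i, j), the minimum total weight of any directed path from i to j (possibly empty when i = j).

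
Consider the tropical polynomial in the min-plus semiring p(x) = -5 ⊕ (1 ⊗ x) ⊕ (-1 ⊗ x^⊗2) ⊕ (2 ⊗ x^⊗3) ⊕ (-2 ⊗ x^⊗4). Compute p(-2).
p(-2) = -10

A tropical monomial a ⊗ x^⊗i evaluates to a + i · x. Evaluating each term at x = -2:
  Term 0 contributes -5 + 0 · -2 = -5
  Term 1 contributes 1 + 1 · -2 = -1
  Term 2 contributes -1 + 2 · -2 = -5
  Term 3 contributes 2 + 3 · -2 = -4
  Term 4 contributes -2 + 4 · -2 = -10
p(-2) = ⊕ of these = min[-5, -1, -5, -4, -10] = -10.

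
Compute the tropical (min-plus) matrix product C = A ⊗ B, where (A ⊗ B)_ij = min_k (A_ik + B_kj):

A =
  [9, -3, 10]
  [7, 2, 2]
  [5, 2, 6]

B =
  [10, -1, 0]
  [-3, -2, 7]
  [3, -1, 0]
A ⊗ B =
  [-6, -5, 4]
  [-1, 0, 2]
  [-1, 0, 5]

Apply the min-plus product entry-by-entry:
  C[0][0] = min over k of (A[0][0] + B[0][0] = 9 + 10 = 19, A[0][1] + B[1][0] = -3 + -3 = -6, A[0][2] + B[2][0] = 10 + 3 = 13) = -6 (attained at k = 1)
  C[0][1] = min over k of (A[0][0] + B[0][1] = 9 + -1 = 8, A[0][1] + B[1][1] = -3 + -2 = -5, A[0][2] + B[2][1] = 10 + -1 = 9) = -5 (attained at k = 1)
  C[0][2] = min over k of (A[0][0] + B[0][2] = 9 + 0 = 9, A[0][1] + B[1][2] = -3 + 7 = 4, A[0][2] + B[2][2] = 10 + 0 = 10) = 4 (attained at k = 1)
  C[1][0] = min over k of (A[1][0] + B[0][0] = 7 + 10 = 17, A[1][1] + B[1][0] = 2 + -3 = -1, A[1][2] + B[2][0] = 2 + 3 = 5) = -1 (attained at k = 1)
  C[1][1] = min over k of (A[1][0] + B[0][1] = 7 + -1 = 6, A[1][1] + B[1][1] = 2 + -2 = 0, A[1][2] + B[2][1] = 2 + -1 = 1) = 0 (attained at k = 1)
  C[1][2] = min over k of (A[1][0] + B[0][2] = 7 + 0 = 7, A[1][1] + B[1][2] = 2 + 7 = 9, A[1][2] + B[2][2] = 2 + 0 = 2) = 2 (attained at k = 2)
  C[2][0] = min over k of (A[2][0] + B[0][0] = 5 + 10 = 15, A[2][1] + B[1][0] = 2 + -3 = -1, A[2][2] + B[2][0] = 6 + 3 = 9) = -1 (attained at k = 1)
  C[2][1] = min over k of (A[2][0] + B[0][1] = 5 + -1 = 4, A[2][1] + B[1][1] = 2 + -2 = 0, A[2][2] + B[2][1] = 6 + -1 = 5) = 0 (attained at k = 1)
  C[2][2] = min over k of (A[2][0] + B[0][2] = 5 + 0 = 5, A[2][1] + B[1][2] = 2 + 7 = 9, A[2][2] + B[2][2] = 6 + 0 = 6) = 5 (attained at k = 0)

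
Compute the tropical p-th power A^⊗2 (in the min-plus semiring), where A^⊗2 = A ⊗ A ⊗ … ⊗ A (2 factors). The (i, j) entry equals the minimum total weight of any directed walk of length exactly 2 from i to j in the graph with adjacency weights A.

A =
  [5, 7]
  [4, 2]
A^⊗2 =
  [10, 9]
  [6, 4]

Each entry (A^⊗2)_ij equals the minimum over all length-2 walks i = v_0 → v_1 → … → v_2 = j of Σ_t A[v_t][v_{t+1}]. For example, for (i, j) = (0, 1) we minimise over 2 possible intermediate vertex sequences; the minimum is 9, attained along the walk 0 → 1 → 1.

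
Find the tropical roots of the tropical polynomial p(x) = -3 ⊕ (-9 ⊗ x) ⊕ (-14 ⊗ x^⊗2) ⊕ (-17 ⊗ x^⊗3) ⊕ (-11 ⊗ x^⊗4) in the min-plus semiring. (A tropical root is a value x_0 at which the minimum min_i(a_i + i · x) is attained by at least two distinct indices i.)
Roots: {-6, 3, 5, 6}

Each tropical root is a break point of the lower envelope of the lines y = a_i + i · x (there are 5 lines, with slopes 0, 1, ..., 4). Only the lines that attain the minimum somewhere contribute to roots; other lines are dominated. Here the surviving (envelope) indices are i = 4, i = 3, i = 2, i = 1, i = 0.
Intersections between consecutive envelope lines give the roots: for adjacent envelope indices i < j the intersection is x = (a_i − a_j) / (j − i). Reading off the sorted break points: {-6, 3, 5, 6}.
Verification: at each break x_0, at least two indices attain the minimum of min_i(a_i + i · x_0).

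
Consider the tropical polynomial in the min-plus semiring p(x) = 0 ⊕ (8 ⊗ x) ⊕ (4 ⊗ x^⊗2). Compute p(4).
p(4) = 0

A tropical monomial a ⊗ x^⊗i evaluates to a + i · x. Evaluating each term at x = 4:
  Term 0 contributes 0 + 0 · 4 = 0
  Term 1 contributes 8 + 1 · 4 = 12
  Term 2 contributes 4 + 2 · 4 = 12
p(4) = ⊕ of these = min[0, 12, 12] = 0.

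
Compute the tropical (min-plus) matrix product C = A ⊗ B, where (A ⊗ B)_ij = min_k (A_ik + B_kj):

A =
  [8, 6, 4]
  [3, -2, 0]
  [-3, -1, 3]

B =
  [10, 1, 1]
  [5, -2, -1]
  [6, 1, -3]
A ⊗ B =
  [10, 4, 1]
  [3, -4, -3]
  [4, -3, -2]

Apply the min-plus product entry-by-entry:
  C[0][0] = min over k of (A[0][0] + B[0][0] = 8 + 10 = 18, A[0][1] + B[1][0] = 6 + 5 = 11, A[0][2] + B[2][0] = 4 + 6 = 10) = 10 (attained at k = 2)
  C[0][1] = min over k of (A[0][0] + B[0][1] = 8 + 1 = 9, A[0][1] + B[1][1] = 6 + -2 = 4, A[0][2] + B[2][1] = 4 + 1 = 5) = 4 (attained at k = 1)
  C[0][2] = min over k of (A[0][0] + B[0][2] = 8 + 1 = 9, A[0][1] + B[1][2] = 6 + -1 = 5, A[0][2] + B[2][2] = 4 + -3 = 1) = 1 (attained at k = 2)
  C[1][0] = min over k of (A[1][0] + B[0][0] = 3 + 10 = 13, A[1][1] + B[1][0] = -2 + 5 = 3, A[1][2] + B[2][0] = 0 + 6 = 6) = 3 (attained at k = 1)
  C[1][1] = min over k of (A[1][0] + B[0][1] = 3 + 1 = 4, A[1][1] + B[1][1] = -2 + -2 = -4, A[1][2] + B[2][1] = 0 + 1 = 1) = -4 (attained at k = 1)
  C[1][2] = min over k of (A[1][0] + B[0][2] = 3 + 1 = 4, A[1][1] + B[1][2] = -2 + -1 = -3, A[1][2] + B[2][2] = 0 + -3 = -3) = -3 (attained at k = 1)
  C[2][0] = min over k of (A[2][0] + B[0][0] = -3 + 10 = 7, A[2][1] + B[1][0] = -1 + 5 = 4, A[2][2] + B[2][0] = 3 + 6 = 9) = 4 (attained at k = 1)
  C[2][1] = min over k of (A[2][0] + B[0][1] = -3 + 1 = -2, A[2][1] + B[1][1] = -1 + -2 = -3, A[2][2] + B[2][1] = 3 + 1 = 4) = -3 (attained at k = 1)
  C[2][2] = min over k of (A[2][0] + B[0][2] = -3 + 1 = -2, A[2][1] + B[1][2] = -1 + -1 = -2, A[2][2] + B[2][2] = 3 + -3 = 0) = -2 (attained at k = 0)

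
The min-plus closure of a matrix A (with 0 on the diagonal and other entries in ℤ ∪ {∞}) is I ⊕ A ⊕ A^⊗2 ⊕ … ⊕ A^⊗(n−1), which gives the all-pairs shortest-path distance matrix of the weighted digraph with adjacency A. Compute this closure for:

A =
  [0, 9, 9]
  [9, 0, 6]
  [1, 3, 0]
Closure =
  [0, 9, 9]
  [7, 0, 6]
  [1, 3, 0]

This is the Floyd-Warshall all-pairs shortest-path computation. For each intermediate vertex k = 0, 1, …, 2, update dist[i][j] ← min(dist[i][j], dist[i][k] + dist[k][j]). The final matrix gives, for each (i, j), the minimum total weight of any directed path from i to j (possibly empty when i = j).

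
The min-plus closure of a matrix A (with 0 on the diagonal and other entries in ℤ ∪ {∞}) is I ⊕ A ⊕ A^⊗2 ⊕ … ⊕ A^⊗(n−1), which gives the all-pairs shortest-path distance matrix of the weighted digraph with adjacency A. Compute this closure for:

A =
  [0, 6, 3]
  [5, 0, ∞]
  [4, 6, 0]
Closure =
  [0, 6, 3]
  [5, 0, 8]
  [4, 6, 0]

This is the Floyd-Warshall all-pairs shortest-path computation. For each intermediate vertex k = 0, 1, …, 2, update dist[i][j] ← min(dist[i][j], dist[i][k] + dist[k][j]). The final matrix gives, for each (i, j), the minimum total weight of any directed path from i to j (possibly empty when i = j).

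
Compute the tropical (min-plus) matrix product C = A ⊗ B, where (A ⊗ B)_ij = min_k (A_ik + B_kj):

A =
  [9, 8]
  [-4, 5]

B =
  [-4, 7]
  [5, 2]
A ⊗ B =
  [5, 10]
  [-8, 3]

Apply the min-plus product entry-by-entry:
  C[0][0] = min over k of (A[0][0] + B[0][0] = 9 + -4 = 5, A[0][1] + B[1][0] = 8 + 5 = 13) = 5 (attained at k = 0)
  C[0][1] = min over k of (A[0][0] + B[0][1] = 9 + 7 = 16, A[0][1] + B[1][1] = 8 + 2 = 10) = 10 (attained at k = 1)
  C[1][0] = min over k of (A[1][0] + B[0][0] = -4 + -4 = -8, A[1][1] + B[1][0] = 5 + 5 = 10) = -8 (attained at k = 0)
  C[1][1] = min over k of (A[1][0] + B[0][1] = -4 + 7 = 3, A[1][1] + B[1][1] = 5 + 2 = 7) = 3 (attained at k = 0)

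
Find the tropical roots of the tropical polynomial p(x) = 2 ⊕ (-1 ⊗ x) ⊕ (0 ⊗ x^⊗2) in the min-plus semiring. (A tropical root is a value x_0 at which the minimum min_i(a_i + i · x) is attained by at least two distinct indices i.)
Roots: {-1, 3}

Each tropical root is a break point of the lower envelope of the lines y = a_i + i · x (there are 3 lines, with slopes 0, 1, ..., 2). Only the lines that attain the minimum somewhere contribute to roots; other lines are dominated. Here the surviving (envelope) indices are i = 2, i = 1, i = 0.
Intersections between consecutive envelope lines give the roots: for adjacent envelope indices i < j the intersection is x = (a_i − a_j) / (j − i). Reading off the sorted break points: {-1, 3}.
Verification: at each break x_0, at least two indices attain the minimum of min_i(a_i + i · x_0).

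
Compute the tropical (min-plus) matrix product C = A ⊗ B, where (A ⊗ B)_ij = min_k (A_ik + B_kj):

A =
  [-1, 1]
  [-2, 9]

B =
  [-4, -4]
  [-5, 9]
A ⊗ B =
  [-5, -5]
  [-6, -6]

Apply the min-plus product entry-by-entry:
  C[0][0] = min over k of (A[0][0] + B[0][0] = -1 + -4 = -5, A[0][1] + B[1][0] = 1 + -5 = -4) = -5 (attained at k = 0)
  C[0][1] = min over k of (A[0][0] + B[0][1] = -1 + -4 = -5, A[0][1] + B[1][1] = 1 + 9 = 10) = -5 (attained at k = 0)
  C[1][0] = min over k of (A[1][0] + B[0][0] = -2 + -4 = -6, A[1][1] + B[1][0] = 9 + -5 = 4) = -6 (attained at k = 0)
  C[1][1] = min over k of (A[1][0] + B[0][1] = -2 + -4 = -6, A[1][1] + B[1][1] = 9 + 9 = 18) = -6 (attained at k = 0)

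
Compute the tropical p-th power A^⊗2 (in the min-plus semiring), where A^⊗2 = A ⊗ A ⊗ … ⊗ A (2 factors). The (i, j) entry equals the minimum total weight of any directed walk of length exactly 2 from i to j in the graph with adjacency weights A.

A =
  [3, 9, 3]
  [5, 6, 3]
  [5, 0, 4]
A^⊗2 =
  [6, 3, 6]
  [8, 3, 7]
  [5, 4, 3]

Each entry (A^⊗2)_ij equals the minimum over all length-2 walks i = v_0 → v_1 → … → v_2 = j of Σ_t A[v_t][v_{t+1}]. For example, for (i, j) = (0, 2) we minimise over 3 possible intermediate vertex sequences; the minimum is 6, attained along the walk 0 → 0 → 2.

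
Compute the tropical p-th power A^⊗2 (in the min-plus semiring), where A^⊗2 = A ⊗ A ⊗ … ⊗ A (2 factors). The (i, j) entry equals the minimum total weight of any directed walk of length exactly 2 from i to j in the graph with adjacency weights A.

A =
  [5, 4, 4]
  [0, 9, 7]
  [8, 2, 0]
A^⊗2 =
  [4, 6, 4]
  [5, 4, 4]
  [2, 2, 0]

Each entry (A^⊗2)_ij equals the minimum over all length-2 walks i = v_0 → v_1 → … → v_2 = j of Σ_t A[v_t][v_{t+1}]. For example, for (i, j) = (0, 2) we minimise over 3 possible intermediate vertex sequences; the minimum is 4, attained along the walk 0 → 2 → 2.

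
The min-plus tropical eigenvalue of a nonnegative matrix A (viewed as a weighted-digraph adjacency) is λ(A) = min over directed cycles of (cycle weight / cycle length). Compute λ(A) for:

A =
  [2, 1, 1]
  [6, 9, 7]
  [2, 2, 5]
λ(A) = 3/2

Enumerate directed cycles and compute their means (weight / length). Sample:
  cycle 0 → 0: weight = 2, length = 1, mean = 2/1 ≈ 2.000
  cycle 1 → 1: weight = 9, length = 1, mean = 9/1 ≈ 9.000
  cycle 2 → 2: weight = 5, length = 1, mean = 5/1 ≈ 5.000
  cycle 0 → 1 → 0: weight = 7, length = 2, mean = 7/2 ≈ 3.500
  cycle 0 → 2 → 0: weight = 3, length = 2, mean = 3/2 ≈ 1.500
  cycle 1 → 0 → 1: weight = 7, length = 2, mean = 7/2 ≈ 3.500
Minimum mean = 1.500, attained e.g. along the cycle 0 → 2 → 0 with weight 3 and length 2. So λ(A) = 3/2 = 3/2.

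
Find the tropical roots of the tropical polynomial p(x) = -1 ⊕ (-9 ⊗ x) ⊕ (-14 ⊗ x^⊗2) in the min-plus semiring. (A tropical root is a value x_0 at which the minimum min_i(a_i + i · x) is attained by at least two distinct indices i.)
Roots: {5, 8}

Each tropical root is a break point of the lower envelope of the lines y = a_i + i · x (there are 3 lines, with slopes 0, 1, ..., 2). Only the lines that attain the minimum somewhere contribute to roots; other lines are dominated. Here the surviving (envelope) indices are i = 2, i = 1, i = 0.
Intersections between consecutive envelope lines give the roots: for adjacent envelope indices i < j the intersection is x = (a_i − a_j) / (j − i). Reading off the sorted break points: {5, 8}.
Verification: at each break x_0, at least two indices attain the minimum of min_i(a_i + i · x_0).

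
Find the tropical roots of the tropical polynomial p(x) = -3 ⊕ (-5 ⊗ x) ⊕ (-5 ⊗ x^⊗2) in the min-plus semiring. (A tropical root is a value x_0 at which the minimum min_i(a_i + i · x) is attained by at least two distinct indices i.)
Roots: {0, 2}

Each tropical root is a break point of the lower envelope of the lines y = a_i + i · x (there are 3 lines, with slopes 0, 1, ..., 2). Only the lines that attain the minimum somewhere contribute to roots; other lines are dominated. Here the surviving (envelope) indices are i = 2, i = 1, i = 0.
Intersections between consecutive envelope lines give the roots: for adjacent envelope indices i < j the intersection is x = (a_i − a_j) / (j − i). Reading off the sorted break points: {0, 2}.
Verification: at each break x_0, at least two indices attain the minimum of min_i(a_i + i · x_0).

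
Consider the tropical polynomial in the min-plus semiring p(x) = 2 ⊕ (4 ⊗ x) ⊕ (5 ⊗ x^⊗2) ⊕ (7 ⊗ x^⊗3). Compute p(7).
p(7) = 2

A tropical monomial a ⊗ x^⊗i evaluates to a + i · x. Evaluating each term at x = 7:
  Term 0 contributes 2 + 0 · 7 = 2
  Term 1 contributes 4 + 1 · 7 = 11
  Term 2 contributes 5 + 2 · 7 = 19
  Term 3 contributes 7 + 3 · 7 = 28
p(7) = ⊕ of these = min[2, 11, 19, 28] = 2.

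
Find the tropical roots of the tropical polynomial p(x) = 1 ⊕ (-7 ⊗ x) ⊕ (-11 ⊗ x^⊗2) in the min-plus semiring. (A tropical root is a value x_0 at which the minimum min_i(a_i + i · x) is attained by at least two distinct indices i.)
Roots: {4, 8}

Each tropical root is a break point of the lower envelope of the lines y = a_i + i · x (there are 3 lines, with slopes 0, 1, ..., 2). Only the lines that attain the minimum somewhere contribute to roots; other lines are dominated. Here the surviving (envelope) indices are i = 2, i = 1, i = 0.
Intersections between consecutive envelope lines give the roots: for adjacent envelope indices i < j the intersection is x = (a_i − a_j) / (j − i). Reading off the sorted break points: {4, 8}.
Verification: at each break x_0, at least two indices attain the minimum of min_i(a_i + i · x_0).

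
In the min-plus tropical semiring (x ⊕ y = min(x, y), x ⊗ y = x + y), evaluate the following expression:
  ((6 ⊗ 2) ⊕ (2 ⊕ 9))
((6 ⊗ 2) ⊕ (2 ⊕ 9)) = 2

Expand innermost to outermost. Recall ⊕ takes the minimum of its arguments and ⊗ takes their sum. Working out the expression ((6 ⊗ 2) ⊕ (2 ⊕ 9)) gives 2.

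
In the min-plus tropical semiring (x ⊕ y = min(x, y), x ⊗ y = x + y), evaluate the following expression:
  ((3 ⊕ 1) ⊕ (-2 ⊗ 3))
((3 ⊕ 1) ⊕ (-2 ⊗ 3)) = 1

Expand innermost to outermost. Recall ⊕ takes the minimum of its arguments and ⊗ takes their sum. Working out the expression ((3 ⊕ 1) ⊕ (-2 ⊗ 3)) gives 1.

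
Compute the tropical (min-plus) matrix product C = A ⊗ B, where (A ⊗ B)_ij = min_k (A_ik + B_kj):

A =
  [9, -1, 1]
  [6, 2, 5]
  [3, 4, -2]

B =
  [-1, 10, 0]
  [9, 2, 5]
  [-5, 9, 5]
A ⊗ B =
  [-4, 1, 4]
  [0, 4, 6]
  [-7, 6, 3]

Apply the min-plus product entry-by-entry:
  C[0][0] = min over k of (A[0][0] + B[0][0] = 9 + -1 = 8, A[0][1] + B[1][0] = -1 + 9 = 8, A[0][2] + B[2][0] = 1 + -5 = -4) = -4 (attained at k = 2)
  C[0][1] = min over k of (A[0][0] + B[0][1] = 9 + 10 = 19, A[0][1] + B[1][1] = -1 + 2 = 1, A[0][2] + B[2][1] = 1 + 9 = 10) = 1 (attained at k = 1)
  C[0][2] = min over k of (A[0][0] + B[0][2] = 9 + 0 = 9, A[0][1] + B[1][2] = -1 + 5 = 4, A[0][2] + B[2][2] = 1 + 5 = 6) = 4 (attained at k = 1)
  C[1][0] = min over k of (A[1][0] + B[0][0] = 6 + -1 = 5, A[1][1] + B[1][0] = 2 + 9 = 11, A[1][2] + B[2][0] = 5 + -5 = 0) = 0 (attained at k = 2)
  C[1][1] = min over k of (A[1][0] + B[0][1] = 6 + 10 = 16, A[1][1] + B[1][1] = 2 + 2 = 4, A[1][2] + B[2][1] = 5 + 9 = 14) = 4 (attained at k = 1)
  C[1][2] = min over k of (A[1][0] + B[0][2] = 6 + 0 = 6, A[1][1] + B[1][2] = 2 + 5 = 7, A[1][2] + B[2][2] = 5 + 5 = 10) = 6 (attained at k = 0)
  C[2][0] = min over k of (A[2][0] + B[0][0] = 3 + -1 = 2, A[2][1] + B[1][0] = 4 + 9 = 13, A[2][2] + B[2][0] = -2 + -5 = -7) = -7 (attained at k = 2)
  C[2][1] = min over k of (A[2][0] + B[0][1] = 3 + 10 = 13, A[2][1] + B[1][1] = 4 + 2 = 6, A[2][2] + B[2][1] = -2 + 9 = 7) = 6 (attained at k = 1)
  C[2][2] = min over k of (A[2][0] + B[0][2] = 3 + 0 = 3, A[2][1] + B[1][2] = 4 + 5 = 9, A[2][2] + B[2][2] = -2 + 5 = 3) = 3 (attained at k = 0)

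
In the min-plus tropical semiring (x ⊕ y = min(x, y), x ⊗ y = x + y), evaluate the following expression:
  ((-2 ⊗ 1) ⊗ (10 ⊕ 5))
((-2 ⊗ 1) ⊗ (10 ⊕ 5)) = 4

Expand innermost to outermost. Recall ⊕ takes the minimum of its arguments and ⊗ takes their sum. Working out the expression ((-2 ⊗ 1) ⊗ (10 ⊕ 5)) gives 4.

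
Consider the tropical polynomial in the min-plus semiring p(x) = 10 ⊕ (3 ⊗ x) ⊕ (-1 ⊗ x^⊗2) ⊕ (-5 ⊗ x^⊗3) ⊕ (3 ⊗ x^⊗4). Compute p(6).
p(6) = 9

A tropical monomial a ⊗ x^⊗i evaluates to a + i · x. Evaluating each term at x = 6:
  Term 0 contributes 10 + 0 · 6 = 10
  Term 1 contributes 3 + 1 · 6 = 9
  Term 2 contributes -1 + 2 · 6 = 11
  Term 3 contributes -5 + 3 · 6 = 13
  Term 4 contributes 3 + 4 · 6 = 27
p(6) = ⊕ of these = min[10, 9, 11, 13, 27] = 9.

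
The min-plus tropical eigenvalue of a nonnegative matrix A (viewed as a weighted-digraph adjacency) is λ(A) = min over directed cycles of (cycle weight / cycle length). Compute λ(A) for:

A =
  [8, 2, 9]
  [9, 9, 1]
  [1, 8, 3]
λ(A) = 4/3

Enumerate directed cycles and compute their means (weight / length). Sample:
  cycle 0 → 0: weight = 8, length = 1, mean = 8/1 ≈ 8.000
  cycle 1 → 1: weight = 9, length = 1, mean = 9/1 ≈ 9.000
  cycle 2 → 2: weight = 3, length = 1, mean = 3/1 ≈ 3.000
  cycle 0 → 1 → 0: weight = 11, length = 2, mean = 11/2 ≈ 5.500
  cycle 0 → 2 → 0: weight = 10, length = 2, mean = 10/2 ≈ 5.000
  cycle 1 → 0 → 1: weight = 11, length = 2, mean = 11/2 ≈ 5.500
Minimum mean = 1.333, attained e.g. along the cycle 0 → 1 → 2 → 0 with weight 4 and length 3. So λ(A) = 4/3 = 4/3.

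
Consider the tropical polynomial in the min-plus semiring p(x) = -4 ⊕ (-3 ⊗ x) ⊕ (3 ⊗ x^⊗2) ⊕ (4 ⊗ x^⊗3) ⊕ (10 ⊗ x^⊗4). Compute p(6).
p(6) = -4

A tropical monomial a ⊗ x^⊗i evaluates to a + i · x. Evaluating each term at x = 6:
  Term 0 contributes -4 + 0 · 6 = -4
  Term 1 contributes -3 + 1 · 6 = 3
  Term 2 contributes 3 + 2 · 6 = 15
  Term 3 contributes 4 + 3 · 6 = 22
  Term 4 contributes 10 + 4 · 6 = 34
p(6) = ⊕ of these = min[-4, 3, 15, 22, 34] = -4.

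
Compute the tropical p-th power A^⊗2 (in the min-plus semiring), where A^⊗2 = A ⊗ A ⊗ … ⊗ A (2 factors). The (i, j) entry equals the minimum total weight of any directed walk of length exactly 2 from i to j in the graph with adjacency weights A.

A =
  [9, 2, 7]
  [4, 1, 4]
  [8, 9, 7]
A^⊗2 =
  [6, 3, 6]
  [5, 2, 5]
  [13, 10, 13]

Each entry (A^⊗2)_ij equals the minimum over all length-2 walks i = v_0 → v_1 → … → v_2 = j of Σ_t A[v_t][v_{t+1}]. For example, for (i, j) = (0, 2) we minimise over 3 possible intermediate vertex sequences; the minimum is 6, attained along the walk 0 → 1 → 2.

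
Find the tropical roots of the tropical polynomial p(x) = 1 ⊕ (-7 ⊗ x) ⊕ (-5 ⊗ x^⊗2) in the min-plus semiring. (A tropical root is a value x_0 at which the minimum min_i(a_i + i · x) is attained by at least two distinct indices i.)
Roots: {-2, 8}

Each tropical root is a break point of the lower envelope of the lines y = a_i + i · x (there are 3 lines, with slopes 0, 1, ..., 2). Only the lines that attain the minimum somewhere contribute to roots; other lines are dominated. Here the surviving (envelope) indices are i = 2, i = 1, i = 0.
Intersections between consecutive envelope lines give the roots: for adjacent envelope indices i < j the intersection is x = (a_i − a_j) / (j − i). Reading off the sorted break points: {-2, 8}.
Verification: at each break x_0, at least two indices attain the minimum of min_i(a_i + i · x_0).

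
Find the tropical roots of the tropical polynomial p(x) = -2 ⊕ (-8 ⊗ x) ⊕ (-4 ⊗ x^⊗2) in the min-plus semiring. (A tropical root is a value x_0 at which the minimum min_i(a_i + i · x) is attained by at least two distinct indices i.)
Roots: {-4, 6}

Each tropical root is a break point of the lower envelope of the lines y = a_i + i · x (there are 3 lines, with slopes 0, 1, ..., 2). Only the lines that attain the minimum somewhere contribute to roots; other lines are dominated. Here the surviving (envelope) indices are i = 2, i = 1, i = 0.
Intersections between consecutive envelope lines give the roots: for adjacent envelope indices i < j the intersection is x = (a_i − a_j) / (j − i). Reading off the sorted break points: {-4, 6}.
Verification: at each break x_0, at least two indices attain the minimum of min_i(a_i + i · x_0).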